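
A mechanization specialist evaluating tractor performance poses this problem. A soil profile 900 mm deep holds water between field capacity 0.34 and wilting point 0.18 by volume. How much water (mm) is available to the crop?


AW = (FC - WP) * D
   = (0.34 - 0.18) * 900
   = 0.16 * 900
   = 144 mm


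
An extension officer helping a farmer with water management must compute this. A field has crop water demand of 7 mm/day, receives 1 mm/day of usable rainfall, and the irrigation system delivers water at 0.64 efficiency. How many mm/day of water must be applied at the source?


IWR = (ETc - Pe) / Ea
    = (7 - 1) / 0.64
    = 6 / 0.64
    = 9.38 mm/day


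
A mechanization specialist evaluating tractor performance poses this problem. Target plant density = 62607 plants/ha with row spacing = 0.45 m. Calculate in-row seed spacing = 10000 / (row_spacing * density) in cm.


spacing = 10000 / (row_sp * density)
        = 10000 / (0.45 * 62607)
        = 10000 / 28173.15
        = 0.35495 m = 35.49 cm


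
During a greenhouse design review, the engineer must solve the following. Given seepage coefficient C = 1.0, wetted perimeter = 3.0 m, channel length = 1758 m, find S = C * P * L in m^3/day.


S = C * P * L
  = 1.0 * 3.0 * 1758
  = 5274 m^3/day


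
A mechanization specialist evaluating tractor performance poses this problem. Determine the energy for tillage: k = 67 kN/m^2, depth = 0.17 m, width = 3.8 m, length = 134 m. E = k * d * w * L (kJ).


E = k * d * w * L
  = 67 * 0.17 * 3.8 * 134
  = 5799.79 kJ


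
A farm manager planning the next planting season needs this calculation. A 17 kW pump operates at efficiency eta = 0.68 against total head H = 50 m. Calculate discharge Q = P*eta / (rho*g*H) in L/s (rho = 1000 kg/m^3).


Q = (P * 1000 * eta) / (rho * g * H)
  = (17 * 1000 * 0.68) / (1000 * 9.81 * 50)
  = 11560 / 490500
  = 0.02357 m^3/s = 23.57 L/s


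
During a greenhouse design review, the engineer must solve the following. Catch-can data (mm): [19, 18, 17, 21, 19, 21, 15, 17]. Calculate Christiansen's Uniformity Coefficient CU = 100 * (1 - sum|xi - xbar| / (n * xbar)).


xbar = 147 / 8 = 18.375
sum|xi - xbar| = 13
CU = 100 * (1 - 13 / (8 * 18.375))
   = 100 * (1 - 0.0884)
   = 91.16%


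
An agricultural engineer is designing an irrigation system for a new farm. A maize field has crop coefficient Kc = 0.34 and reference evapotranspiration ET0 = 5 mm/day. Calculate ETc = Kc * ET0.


ETc = Kc * ET0
    = 0.34 * 5
    = 1.70 mm/day


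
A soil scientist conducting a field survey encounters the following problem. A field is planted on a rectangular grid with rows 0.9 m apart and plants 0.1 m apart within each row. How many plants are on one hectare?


D = 10000 / (row_sp * plant_sp)
  = 10000 / (0.9 * 0.1)
  = 10000 / 0.0900
  = 111111.11 plants/ha


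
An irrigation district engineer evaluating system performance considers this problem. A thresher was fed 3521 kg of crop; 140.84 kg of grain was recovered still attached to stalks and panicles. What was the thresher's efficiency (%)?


eta = (total - unthreshed) / total * 100
    = (3521 - 140.84) / 3521 * 100
    = 3380.16 / 3521 * 100
    = 96%


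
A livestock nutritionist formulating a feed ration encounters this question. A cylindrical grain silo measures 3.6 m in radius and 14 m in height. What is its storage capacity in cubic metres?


V = pi * r^2 * h
  = pi * 3.6^2 * 14
  = pi * 12.96 * 14
  = 570.01 m^3


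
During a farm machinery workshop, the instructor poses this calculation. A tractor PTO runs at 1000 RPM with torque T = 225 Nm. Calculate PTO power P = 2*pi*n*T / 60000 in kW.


P = 2*pi*n*T / 60000
  = 2*pi * 1000 * 225 / 60000
  = 1413716.69 / 60000
  = 23.56 kW


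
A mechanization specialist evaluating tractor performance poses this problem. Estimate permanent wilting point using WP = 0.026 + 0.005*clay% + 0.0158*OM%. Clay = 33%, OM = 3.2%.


WP = 0.026 + 0.005*33 + 0.0158*3.2
   = 0.026 + 0.1650 + 0.0506
   = 0.2416


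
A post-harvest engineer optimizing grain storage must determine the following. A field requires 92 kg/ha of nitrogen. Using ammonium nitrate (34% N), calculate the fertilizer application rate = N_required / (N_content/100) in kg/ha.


Rate = N_required / (N_content / 100)
     = 92 / (34 / 100)
     = 92 / 0.34
     = 270.59 kg/ha


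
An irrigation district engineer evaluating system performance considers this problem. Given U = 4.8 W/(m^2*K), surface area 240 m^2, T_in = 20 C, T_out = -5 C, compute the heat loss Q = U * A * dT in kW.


dT = 20 - (-5) = 25 K
Q = U * A * dT
  = 4.8 * 240 * 25
  = 28800 W = 28.80 kW


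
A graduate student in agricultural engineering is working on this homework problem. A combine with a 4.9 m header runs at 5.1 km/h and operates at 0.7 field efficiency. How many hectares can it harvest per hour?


C = w * v * eta_f / 10
  = 4.9 * 5.1 * 0.7 / 10
  = 17.49 / 10
  = 1.75 ha/h


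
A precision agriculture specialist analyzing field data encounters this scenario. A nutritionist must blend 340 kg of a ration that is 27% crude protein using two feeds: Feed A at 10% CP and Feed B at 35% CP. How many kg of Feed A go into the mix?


parts_A = CP_b - target = 35 - 27 = 8
parts_B = target - CP_a = 27 - 10 = 17
total_parts = 8 + 17 = 25
Feed A = 340 * 8 / 25 = 108.80 kg
Feed B = 340 * 17 / 25 = 231.20 kg

108.80 kg


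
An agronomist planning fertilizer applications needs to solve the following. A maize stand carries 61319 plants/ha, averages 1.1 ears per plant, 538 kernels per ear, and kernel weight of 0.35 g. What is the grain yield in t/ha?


Y = density * ears * kernels * kw
  = 61319 * 1.1 * 538 * 0.35 g/ha
  = 12701004.47 g/ha
  = 12701.00 kg/ha = 12.70 t/ha


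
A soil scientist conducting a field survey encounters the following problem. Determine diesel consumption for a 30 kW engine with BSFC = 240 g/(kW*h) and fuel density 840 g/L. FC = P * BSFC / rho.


FC = P * BSFC / rho_fuel
   = 30 * 240 / 840
   = 7200 / 840
   = 8.57 L/h


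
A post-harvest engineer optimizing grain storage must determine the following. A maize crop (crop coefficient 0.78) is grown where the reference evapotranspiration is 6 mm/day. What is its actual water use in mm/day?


ETc = Kc * ET0
    = 0.78 * 6
    = 4.68 mm/day


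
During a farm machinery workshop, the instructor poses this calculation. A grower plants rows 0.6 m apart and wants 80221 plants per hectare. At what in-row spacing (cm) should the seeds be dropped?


spacing = 10000 / (row_sp * density)
        = 10000 / (0.6 * 80221)
        = 10000 / 48132.60
        = 0.20776 m = 20.78 cm


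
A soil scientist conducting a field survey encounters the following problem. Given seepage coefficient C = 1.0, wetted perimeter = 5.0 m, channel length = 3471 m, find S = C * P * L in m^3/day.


S = C * P * L
  = 1.0 * 5.0 * 3471
  = 17355 m^3/day


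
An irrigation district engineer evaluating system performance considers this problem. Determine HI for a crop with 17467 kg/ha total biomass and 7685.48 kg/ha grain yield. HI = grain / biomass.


HI = grain_yield / biomass
   = 7685.48 / 17467
   = 0.44


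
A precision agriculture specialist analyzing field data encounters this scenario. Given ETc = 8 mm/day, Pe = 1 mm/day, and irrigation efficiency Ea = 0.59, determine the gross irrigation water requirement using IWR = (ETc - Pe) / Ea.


IWR = (ETc - Pe) / Ea
    = (8 - 1) / 0.59
    = 7 / 0.59
    = 11.86 mm/day


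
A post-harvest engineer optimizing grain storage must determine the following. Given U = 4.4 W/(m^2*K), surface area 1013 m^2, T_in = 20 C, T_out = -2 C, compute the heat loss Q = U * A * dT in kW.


dT = 20 - (-2) = 22 K
Q = U * A * dT
  = 4.4 * 1013 * 22
  = 98058.40 W = 98.06 kW


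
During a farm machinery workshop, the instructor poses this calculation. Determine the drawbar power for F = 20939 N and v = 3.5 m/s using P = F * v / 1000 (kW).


P = F * v / 1000
  = 20939 * 3.5 / 1000
  = 73286.50 / 1000
  = 73.29 kW


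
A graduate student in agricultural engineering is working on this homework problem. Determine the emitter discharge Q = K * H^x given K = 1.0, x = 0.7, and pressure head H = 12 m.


Q = K * H^x
  = 1.0 * 12^0.7
  = 1.0 * 5.6941
  = 5.69 L/h


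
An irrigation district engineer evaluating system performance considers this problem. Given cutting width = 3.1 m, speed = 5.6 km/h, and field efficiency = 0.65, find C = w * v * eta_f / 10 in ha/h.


C = w * v * eta_f / 10
  = 3.1 * 5.6 * 0.65 / 10
  = 11.28 / 10
  = 1.13 ha/h


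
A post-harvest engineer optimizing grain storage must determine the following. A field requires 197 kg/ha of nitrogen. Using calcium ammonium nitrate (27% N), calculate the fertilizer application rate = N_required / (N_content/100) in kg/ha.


Rate = N_required / (N_content / 100)
     = 197 / (27 / 100)
     = 197 / 0.27
     = 729.63 kg/ha


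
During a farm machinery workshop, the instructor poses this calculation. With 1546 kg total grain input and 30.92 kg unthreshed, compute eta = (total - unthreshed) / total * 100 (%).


eta = (total - unthreshed) / total * 100
    = (1546 - 30.92) / 1546 * 100
    = 1515.08 / 1546 * 100
    = 98%


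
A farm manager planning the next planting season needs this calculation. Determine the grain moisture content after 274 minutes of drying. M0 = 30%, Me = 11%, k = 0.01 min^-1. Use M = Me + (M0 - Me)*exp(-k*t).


M = Me + (M0 - Me) * e^(-k*t)
  = 11 + (30 - 11) * e^(-0.01*274)
  = 11 + 19 * e^(-2.740)
  = 11 + 19 * 0.06457
  = 11 + 1.2268
  = 12.23%


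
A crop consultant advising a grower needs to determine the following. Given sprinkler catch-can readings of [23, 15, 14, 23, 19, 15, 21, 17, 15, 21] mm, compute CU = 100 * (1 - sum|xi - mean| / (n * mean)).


xbar = 183 / 10 = 18.300
sum|xi - xbar| = 31
CU = 100 * (1 - 31 / (10 * 18.300))
   = 100 * (1 - 0.1694)
   = 83.06%


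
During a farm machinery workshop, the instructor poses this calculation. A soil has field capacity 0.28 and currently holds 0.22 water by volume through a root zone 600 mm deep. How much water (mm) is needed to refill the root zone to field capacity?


SMD = (FC - theta) * D
    = (0.28 - 0.22) * 600
    = 0.060 * 600
    = 36 mm


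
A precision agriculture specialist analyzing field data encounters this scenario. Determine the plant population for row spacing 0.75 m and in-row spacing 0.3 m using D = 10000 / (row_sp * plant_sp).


D = 10000 / (row_sp * plant_sp)
  = 10000 / (0.75 * 0.3)
  = 10000 / 0.2250
  = 44444.44 plants/ha


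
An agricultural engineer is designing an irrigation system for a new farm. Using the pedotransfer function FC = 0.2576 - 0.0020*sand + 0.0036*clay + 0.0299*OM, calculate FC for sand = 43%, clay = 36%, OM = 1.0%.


FC = 0.2576 - 0.0020*43 + 0.0036*36 + 0.0299*1.0
   = 0.2576 - 0.0860 + 0.1296 + 0.0299
   = 0.3311


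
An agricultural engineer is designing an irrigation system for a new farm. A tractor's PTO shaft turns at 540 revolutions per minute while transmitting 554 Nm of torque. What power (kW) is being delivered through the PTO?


P = 2*pi*n*T / 60000
  = 2*pi * 540 * 554 / 60000
  = 1879677.72 / 60000
  = 31.33 kW


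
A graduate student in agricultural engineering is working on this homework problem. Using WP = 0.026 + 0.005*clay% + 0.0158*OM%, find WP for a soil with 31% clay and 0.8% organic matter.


WP = 0.026 + 0.005*31 + 0.0158*0.8
   = 0.026 + 0.1550 + 0.0126
   = 0.1936


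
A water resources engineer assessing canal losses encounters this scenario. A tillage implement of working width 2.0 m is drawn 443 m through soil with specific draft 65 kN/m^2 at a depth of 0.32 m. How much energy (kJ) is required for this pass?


E = k * d * w * L
  = 65 * 0.32 * 2.0 * 443
  = 18428.80 kJ


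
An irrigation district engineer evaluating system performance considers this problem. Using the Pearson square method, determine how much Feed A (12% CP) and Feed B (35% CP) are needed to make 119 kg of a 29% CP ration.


parts_A = CP_b - target = 35 - 29 = 6
parts_B = target - CP_a = 29 - 12 = 17
total_parts = 6 + 17 = 23
Feed A = 119 * 6 / 23 = 31.04 kg
Feed B = 119 * 17 / 23 = 87.96 kg

31.04 kg


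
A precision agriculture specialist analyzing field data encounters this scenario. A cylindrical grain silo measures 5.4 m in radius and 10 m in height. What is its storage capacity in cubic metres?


V = pi * r^2 * h
  = pi * 5.4^2 * 10
  = pi * 29.16 * 10
  = 916.09 m^3


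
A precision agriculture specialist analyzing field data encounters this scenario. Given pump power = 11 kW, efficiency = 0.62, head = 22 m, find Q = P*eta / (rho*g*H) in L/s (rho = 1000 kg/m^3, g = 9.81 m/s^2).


Q = (P * 1000 * eta) / (rho * g * H)
  = (11 * 1000 * 0.62) / (1000 * 9.81 * 22)
  = 6820 / 215820
  = 0.03160 m^3/s = 31.60 L/s


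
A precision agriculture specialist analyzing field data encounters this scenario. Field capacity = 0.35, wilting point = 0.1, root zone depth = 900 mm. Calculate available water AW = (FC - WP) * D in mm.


AW = (FC - WP) * D
   = (0.35 - 0.1) * 900
   = 0.25 * 900
   = 225 mm


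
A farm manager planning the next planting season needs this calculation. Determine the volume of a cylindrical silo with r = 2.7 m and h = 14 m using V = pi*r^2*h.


V = pi * r^2 * h
  = pi * 2.7^2 * 14
  = pi * 7.29 * 14
  = 320.63 m^3


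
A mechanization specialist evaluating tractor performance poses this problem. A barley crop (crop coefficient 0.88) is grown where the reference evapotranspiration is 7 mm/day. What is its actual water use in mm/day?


ETc = Kc * ET0
    = 0.88 * 7
    = 6.16 mm/day


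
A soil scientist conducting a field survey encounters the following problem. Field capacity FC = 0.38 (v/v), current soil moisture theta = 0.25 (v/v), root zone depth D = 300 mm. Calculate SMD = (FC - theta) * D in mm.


SMD = (FC - theta) * D
    = (0.38 - 0.25) * 300
    = 0.130 * 300
    = 39 mm


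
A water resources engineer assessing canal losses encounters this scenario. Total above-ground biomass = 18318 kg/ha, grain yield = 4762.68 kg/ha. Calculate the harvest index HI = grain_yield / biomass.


HI = grain_yield / biomass
   = 4762.68 / 18318
   = 0.26


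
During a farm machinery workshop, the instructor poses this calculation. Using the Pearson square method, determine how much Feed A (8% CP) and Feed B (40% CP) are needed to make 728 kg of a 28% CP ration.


parts_A = CP_b - target = 40 - 28 = 12
parts_B = target - CP_a = 28 - 8 = 20
total_parts = 12 + 20 = 32
Feed A = 728 * 12 / 32 = 273 kg
Feed B = 728 * 20 / 32 = 455 kg

273 kg


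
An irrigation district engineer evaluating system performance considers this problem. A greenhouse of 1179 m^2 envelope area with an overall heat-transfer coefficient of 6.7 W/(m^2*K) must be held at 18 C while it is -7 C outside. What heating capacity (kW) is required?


dT = 18 - (-7) = 25 K
Q = U * A * dT
  = 6.7 * 1179 * 25
  = 197482.50 W = 197.48 kW


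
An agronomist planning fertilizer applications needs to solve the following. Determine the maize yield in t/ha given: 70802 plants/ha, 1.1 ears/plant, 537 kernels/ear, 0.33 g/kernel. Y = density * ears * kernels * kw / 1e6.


Y = density * ears * kernels * kw
  = 70802 * 1.1 * 537 * 0.33 g/ha
  = 13801504.66 g/ha
  = 13801.50 kg/ha = 13.80 t/ha


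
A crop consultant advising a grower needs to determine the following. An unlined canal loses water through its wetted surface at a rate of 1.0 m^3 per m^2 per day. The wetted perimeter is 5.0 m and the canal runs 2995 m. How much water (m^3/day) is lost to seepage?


S = C * P * L
  = 1.0 * 5.0 * 2995
  = 14975 m^3/day


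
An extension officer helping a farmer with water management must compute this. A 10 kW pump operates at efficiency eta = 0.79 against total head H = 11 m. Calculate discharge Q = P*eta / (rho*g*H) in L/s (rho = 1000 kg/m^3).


Q = (P * 1000 * eta) / (rho * g * H)
  = (10 * 1000 * 0.79) / (1000 * 9.81 * 11)
  = 7900 / 107910
  = 0.07321 m^3/s = 73.21 L/s


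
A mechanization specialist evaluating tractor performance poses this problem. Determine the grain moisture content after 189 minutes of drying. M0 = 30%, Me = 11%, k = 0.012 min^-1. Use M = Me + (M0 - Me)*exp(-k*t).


M = Me + (M0 - Me) * e^(-k*t)
  = 11 + (30 - 11) * e^(-0.012*189)
  = 11 + 19 * e^(-2.268)
  = 11 + 19 * 0.10352
  = 11 + 1.9669
  = 12.97%


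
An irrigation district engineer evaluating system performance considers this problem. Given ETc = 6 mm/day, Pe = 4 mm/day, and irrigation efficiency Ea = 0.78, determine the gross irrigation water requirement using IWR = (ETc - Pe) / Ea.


IWR = (ETc - Pe) / Ea
    = (6 - 4) / 0.78
    = 2 / 0.78
    = 2.56 mm/day


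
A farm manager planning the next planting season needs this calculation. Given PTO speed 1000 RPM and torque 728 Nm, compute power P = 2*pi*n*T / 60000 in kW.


P = 2*pi*n*T / 60000
  = 2*pi * 1000 * 728 / 60000
  = 4574158.90 / 60000
  = 76.24 kW


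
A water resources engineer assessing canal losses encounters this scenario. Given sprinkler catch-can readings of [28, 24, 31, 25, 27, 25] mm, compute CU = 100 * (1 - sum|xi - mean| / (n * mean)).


xbar = 160 / 6 = 26.667
sum|xi - xbar| = 12
CU = 100 * (1 - 12 / (6 * 26.667))
   = 100 * (1 - 0.0750)
   = 92.50%


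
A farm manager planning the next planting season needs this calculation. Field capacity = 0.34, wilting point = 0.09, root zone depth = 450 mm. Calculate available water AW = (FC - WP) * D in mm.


AW = (FC - WP) * D
   = (0.34 - 0.09) * 450
   = 0.25 * 450
   = 112.50 mm


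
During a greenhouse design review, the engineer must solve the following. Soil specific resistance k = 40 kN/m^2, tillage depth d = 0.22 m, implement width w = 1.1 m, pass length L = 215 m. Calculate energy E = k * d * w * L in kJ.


E = k * d * w * L
  = 40 * 0.22 * 1.1 * 215
  = 2081.20 kJ


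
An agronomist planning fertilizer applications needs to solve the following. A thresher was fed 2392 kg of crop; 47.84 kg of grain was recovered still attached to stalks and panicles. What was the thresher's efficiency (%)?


eta = (total - unthreshed) / total * 100
    = (2392 - 47.84) / 2392 * 100
    = 2344.16 / 2392 * 100
    = 98%


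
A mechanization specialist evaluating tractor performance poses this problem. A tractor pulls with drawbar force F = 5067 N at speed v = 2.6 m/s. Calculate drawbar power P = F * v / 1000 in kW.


P = F * v / 1000
  = 5067 * 2.6 / 1000
  = 13174.20 / 1000
  = 13.17 kW


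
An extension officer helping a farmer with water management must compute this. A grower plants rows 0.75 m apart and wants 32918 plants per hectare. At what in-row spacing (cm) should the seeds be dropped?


spacing = 10000 / (row_sp * density)
        = 10000 / (0.75 * 32918)
        = 10000 / 24688.50
        = 0.40505 m = 40.50 cm


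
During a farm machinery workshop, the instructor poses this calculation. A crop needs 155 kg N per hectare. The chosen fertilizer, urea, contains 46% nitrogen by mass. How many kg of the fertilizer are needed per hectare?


Rate = N_required / (N_content / 100)
     = 155 / (46 / 100)
     = 155 / 0.46
     = 336.96 kg/ha


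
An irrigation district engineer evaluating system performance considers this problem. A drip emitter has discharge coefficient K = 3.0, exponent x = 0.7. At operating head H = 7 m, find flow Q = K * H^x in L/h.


Q = K * H^x
  = 3.0 * 7^0.7
  = 3.0 * 3.9045
  = 11.71 L/h


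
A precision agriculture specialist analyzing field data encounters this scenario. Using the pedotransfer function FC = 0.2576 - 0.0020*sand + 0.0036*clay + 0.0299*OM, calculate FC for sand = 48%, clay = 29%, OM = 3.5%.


FC = 0.2576 - 0.0020*48 + 0.0036*29 + 0.0299*3.5
   = 0.2576 - 0.0960 + 0.1044 + 0.1047
   = 0.3707


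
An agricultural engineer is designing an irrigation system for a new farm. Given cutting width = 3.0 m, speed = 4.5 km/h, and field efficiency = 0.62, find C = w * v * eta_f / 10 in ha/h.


C = w * v * eta_f / 10
  = 3.0 * 4.5 * 0.62 / 10
  = 8.37 / 10
  = 0.84 ha/h


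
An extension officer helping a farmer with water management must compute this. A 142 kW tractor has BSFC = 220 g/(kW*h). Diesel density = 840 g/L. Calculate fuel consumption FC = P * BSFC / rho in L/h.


FC = P * BSFC / rho_fuel
   = 142 * 220 / 840
   = 31240 / 840
   = 37.19 L/h


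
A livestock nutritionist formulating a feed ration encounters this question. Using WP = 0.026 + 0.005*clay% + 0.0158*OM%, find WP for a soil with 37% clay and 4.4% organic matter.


WP = 0.026 + 0.005*37 + 0.0158*4.4
   = 0.026 + 0.1850 + 0.0695
   = 0.2805


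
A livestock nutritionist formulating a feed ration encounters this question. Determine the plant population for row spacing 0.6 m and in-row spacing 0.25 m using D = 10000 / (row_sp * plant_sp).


D = 10000 / (row_sp * plant_sp)
  = 10000 / (0.6 * 0.25)
  = 10000 / 0.1500
  = 66666.67 plants/ha


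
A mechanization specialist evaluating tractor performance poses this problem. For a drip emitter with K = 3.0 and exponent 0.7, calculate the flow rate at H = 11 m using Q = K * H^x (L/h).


Q = K * H^x
  = 3.0 * 11^0.7
  = 3.0 * 5.3577
  = 16.07 L/h


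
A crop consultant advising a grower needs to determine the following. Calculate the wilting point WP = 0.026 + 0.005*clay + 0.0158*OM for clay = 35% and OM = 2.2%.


WP = 0.026 + 0.005*35 + 0.0158*2.2
   = 0.026 + 0.1750 + 0.0348
   = 0.2358


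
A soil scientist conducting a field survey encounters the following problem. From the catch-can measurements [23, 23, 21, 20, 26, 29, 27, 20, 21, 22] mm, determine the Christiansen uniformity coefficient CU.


xbar = 232 / 10 = 23.200
sum|xi - xbar| = 24.800
CU = 100 * (1 - 24.800 / (10 * 23.200))
   = 100 * (1 - 0.1069)
   = 89.31%


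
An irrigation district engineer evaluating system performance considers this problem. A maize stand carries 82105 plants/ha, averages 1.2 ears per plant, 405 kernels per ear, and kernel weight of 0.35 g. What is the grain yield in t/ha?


Y = density * ears * kernels * kw
  = 82105 * 1.2 * 405 * 0.35 g/ha
  = 13966060.50 g/ha
  = 13966.06 kg/ha = 13.97 t/ha


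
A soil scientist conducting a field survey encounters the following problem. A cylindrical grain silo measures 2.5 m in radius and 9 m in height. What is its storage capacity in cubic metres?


V = pi * r^2 * h
  = pi * 2.5^2 * 9
  = pi * 6.25 * 9
  = 176.71 m^3


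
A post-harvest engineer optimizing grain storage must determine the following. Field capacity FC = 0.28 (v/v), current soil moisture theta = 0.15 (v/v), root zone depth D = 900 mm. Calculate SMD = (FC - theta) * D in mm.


SMD = (FC - theta) * D
    = (0.28 - 0.15) * 900
    = 0.130 * 900
    = 117 mm


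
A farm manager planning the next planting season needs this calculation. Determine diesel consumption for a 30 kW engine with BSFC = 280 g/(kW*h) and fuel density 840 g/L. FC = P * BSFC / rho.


FC = P * BSFC / rho_fuel
   = 30 * 280 / 840
   = 8400 / 840
   = 10 L/h


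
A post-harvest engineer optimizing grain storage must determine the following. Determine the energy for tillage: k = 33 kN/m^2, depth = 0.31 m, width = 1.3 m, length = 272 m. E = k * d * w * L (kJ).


E = k * d * w * L
  = 33 * 0.31 * 1.3 * 272
  = 3617.33 kJ


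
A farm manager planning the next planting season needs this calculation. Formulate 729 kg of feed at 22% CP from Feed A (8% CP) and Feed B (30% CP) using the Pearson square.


parts_A = CP_b - target = 30 - 22 = 8
parts_B = target - CP_a = 22 - 8 = 14
total_parts = 8 + 14 = 22
Feed A = 729 * 8 / 22 = 265.09 kg
Feed B = 729 * 14 / 22 = 463.91 kg

265.09 kg


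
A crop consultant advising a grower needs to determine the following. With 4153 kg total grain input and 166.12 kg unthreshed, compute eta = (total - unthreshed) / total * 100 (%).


eta = (total - unthreshed) / total * 100
    = (4153 - 166.12) / 4153 * 100
    = 3986.88 / 4153 * 100
    = 96%


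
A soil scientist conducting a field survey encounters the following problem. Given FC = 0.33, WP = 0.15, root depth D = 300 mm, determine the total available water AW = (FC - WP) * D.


AW = (FC - WP) * D
   = (0.33 - 0.15) * 300
   = 0.18 * 300
   = 54 mm


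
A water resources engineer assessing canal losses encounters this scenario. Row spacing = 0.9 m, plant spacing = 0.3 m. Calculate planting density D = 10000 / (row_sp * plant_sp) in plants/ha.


D = 10000 / (row_sp * plant_sp)
  = 10000 / (0.9 * 0.3)
  = 10000 / 0.2700
  = 37037.04 plants/ha


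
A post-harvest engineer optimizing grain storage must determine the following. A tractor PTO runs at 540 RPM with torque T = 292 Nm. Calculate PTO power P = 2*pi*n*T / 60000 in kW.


P = 2*pi*n*T / 60000
  = 2*pi * 540 * 292 / 60000
  = 990732.66 / 60000
  = 16.51 kW


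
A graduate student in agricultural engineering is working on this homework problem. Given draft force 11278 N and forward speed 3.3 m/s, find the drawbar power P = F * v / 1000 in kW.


P = F * v / 1000
  = 11278 * 3.3 / 1000
  = 37217.40 / 1000
  = 37.22 kW


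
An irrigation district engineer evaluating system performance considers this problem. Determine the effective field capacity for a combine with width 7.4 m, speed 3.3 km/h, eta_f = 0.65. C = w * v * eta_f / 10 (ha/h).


C = w * v * eta_f / 10
  = 7.4 * 3.3 * 0.65 / 10
  = 15.87 / 10
  = 1.59 ha/h


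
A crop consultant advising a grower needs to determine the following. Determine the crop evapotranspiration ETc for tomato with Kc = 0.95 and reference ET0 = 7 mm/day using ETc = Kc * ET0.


ETc = Kc * ET0
    = 0.95 * 7
    = 6.65 mm/day


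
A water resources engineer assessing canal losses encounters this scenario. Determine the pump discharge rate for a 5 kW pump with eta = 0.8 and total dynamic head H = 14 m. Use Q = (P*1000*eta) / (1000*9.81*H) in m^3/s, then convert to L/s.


Q = (P * 1000 * eta) / (rho * g * H)
  = (5 * 1000 * 0.8) / (1000 * 9.81 * 14)
  = 4000 / 137340
  = 0.02912 m^3/s = 29.12 L/s


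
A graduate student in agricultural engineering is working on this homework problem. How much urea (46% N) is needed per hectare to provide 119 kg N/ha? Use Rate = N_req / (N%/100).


Rate = N_required / (N_content / 100)
     = 119 / (46 / 100)
     = 119 / 0.46
     = 258.70 kg/ha


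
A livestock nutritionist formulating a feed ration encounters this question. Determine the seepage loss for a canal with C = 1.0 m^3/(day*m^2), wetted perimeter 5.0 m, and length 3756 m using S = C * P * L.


S = C * P * L
  = 1.0 * 5.0 * 3756
  = 18780 m^3/day


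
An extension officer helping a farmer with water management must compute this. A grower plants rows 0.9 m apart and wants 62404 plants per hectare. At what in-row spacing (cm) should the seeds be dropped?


spacing = 10000 / (row_sp * density)
        = 10000 / (0.9 * 62404)
        = 10000 / 56163.60
        = 0.17805 m = 17.81 cm


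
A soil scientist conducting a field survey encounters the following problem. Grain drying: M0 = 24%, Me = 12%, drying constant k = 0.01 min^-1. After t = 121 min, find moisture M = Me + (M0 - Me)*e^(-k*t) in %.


M = Me + (M0 - Me) * e^(-k*t)
  = 12 + (24 - 12) * e^(-0.01*121)
  = 12 + 12 * e^(-1.210)
  = 12 + 12 * 0.29820
  = 12 + 3.5784
  = 15.58%


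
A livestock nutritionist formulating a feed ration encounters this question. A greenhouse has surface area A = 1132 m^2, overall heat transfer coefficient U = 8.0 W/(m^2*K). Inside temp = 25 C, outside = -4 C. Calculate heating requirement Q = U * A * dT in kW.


dT = 25 - (-4) = 29 K
Q = U * A * dT
  = 8.0 * 1132 * 29
  = 262624 W = 262.62 kW


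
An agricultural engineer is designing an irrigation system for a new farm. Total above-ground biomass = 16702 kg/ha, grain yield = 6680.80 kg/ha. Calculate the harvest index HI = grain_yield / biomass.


HI = grain_yield / biomass
   = 6680.80 / 16702
   = 0.40


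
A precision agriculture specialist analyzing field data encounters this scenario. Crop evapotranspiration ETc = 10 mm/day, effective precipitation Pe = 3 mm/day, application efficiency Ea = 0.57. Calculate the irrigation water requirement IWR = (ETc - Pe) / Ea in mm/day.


IWR = (ETc - Pe) / Ea
    = (10 - 3) / 0.57
    = 7 / 0.57
    = 12.28 mm/day


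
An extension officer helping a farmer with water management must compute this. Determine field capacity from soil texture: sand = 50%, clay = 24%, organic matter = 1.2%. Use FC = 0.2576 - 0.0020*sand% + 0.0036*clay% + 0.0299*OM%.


FC = 0.2576 - 0.0020*50 + 0.0036*24 + 0.0299*1.2
   = 0.2576 - 0.1000 + 0.0864 + 0.0359
   = 0.2799


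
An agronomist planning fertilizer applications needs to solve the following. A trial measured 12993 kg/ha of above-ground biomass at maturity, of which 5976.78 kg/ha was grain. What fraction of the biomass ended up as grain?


HI = grain_yield / biomass
   = 5976.78 / 12993
   = 0.46


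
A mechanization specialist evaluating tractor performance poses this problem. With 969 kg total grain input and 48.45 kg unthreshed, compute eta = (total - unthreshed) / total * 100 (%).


eta = (total - unthreshed) / total * 100
    = (969 - 48.45) / 969 * 100
    = 920.55 / 969 * 100
    = 95%


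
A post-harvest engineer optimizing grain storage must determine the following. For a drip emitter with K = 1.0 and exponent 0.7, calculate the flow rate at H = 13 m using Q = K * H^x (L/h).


Q = K * H^x
  = 1.0 * 13^0.7
  = 1.0 * 6.0223
  = 6.02 L/h


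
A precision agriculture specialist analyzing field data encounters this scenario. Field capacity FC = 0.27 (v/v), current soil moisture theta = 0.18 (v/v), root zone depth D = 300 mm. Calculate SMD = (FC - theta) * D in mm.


SMD = (FC - theta) * D
    = (0.27 - 0.18) * 300
    = 0.090 * 300
    = 27 mm


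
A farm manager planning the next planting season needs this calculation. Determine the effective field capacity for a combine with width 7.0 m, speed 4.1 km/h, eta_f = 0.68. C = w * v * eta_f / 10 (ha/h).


C = w * v * eta_f / 10
  = 7.0 * 4.1 * 0.68 / 10
  = 19.52 / 10
  = 1.95 ha/h


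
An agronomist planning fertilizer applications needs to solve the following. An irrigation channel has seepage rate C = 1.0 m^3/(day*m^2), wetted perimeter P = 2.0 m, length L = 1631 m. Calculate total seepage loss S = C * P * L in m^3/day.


S = C * P * L
  = 1.0 * 2.0 * 1631
  = 3262 m^3/day


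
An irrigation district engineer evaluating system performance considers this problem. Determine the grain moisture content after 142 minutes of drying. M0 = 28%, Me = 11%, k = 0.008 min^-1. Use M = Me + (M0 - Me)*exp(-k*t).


M = Me + (M0 - Me) * e^(-k*t)
  = 11 + (28 - 11) * e^(-0.008*142)
  = 11 + 17 * e^(-1.136)
  = 11 + 17 * 0.32110
  = 11 + 5.4587
  = 16.46%


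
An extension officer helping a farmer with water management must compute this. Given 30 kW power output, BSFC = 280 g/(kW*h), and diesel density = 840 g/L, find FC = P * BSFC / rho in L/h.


FC = P * BSFC / rho_fuel
   = 30 * 280 / 840
   = 8400 / 840
   = 10 L/h


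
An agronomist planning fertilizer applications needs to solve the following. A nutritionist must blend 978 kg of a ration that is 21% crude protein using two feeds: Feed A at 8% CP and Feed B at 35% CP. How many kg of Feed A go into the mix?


parts_A = CP_b - target = 35 - 21 = 14
parts_B = target - CP_a = 21 - 8 = 13
total_parts = 14 + 13 = 27
Feed A = 978 * 14 / 27 = 507.11 kg
Feed B = 978 * 13 / 27 = 470.89 kg

507.11 kg


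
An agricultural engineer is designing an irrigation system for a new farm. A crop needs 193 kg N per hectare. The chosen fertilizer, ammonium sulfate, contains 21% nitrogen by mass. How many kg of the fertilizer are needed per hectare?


Rate = N_required / (N_content / 100)
     = 193 / (21 / 100)
     = 193 / 0.21
     = 919.05 kg/ha


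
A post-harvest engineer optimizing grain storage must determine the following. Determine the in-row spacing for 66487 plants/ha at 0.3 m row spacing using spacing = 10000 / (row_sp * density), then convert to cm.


spacing = 10000 / (row_sp * density)
        = 10000 / (0.3 * 66487)
        = 10000 / 19946.10
        = 0.50135 m = 50.14 cm


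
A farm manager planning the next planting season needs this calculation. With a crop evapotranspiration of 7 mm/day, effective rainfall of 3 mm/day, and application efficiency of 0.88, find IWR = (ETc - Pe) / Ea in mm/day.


IWR = (ETc - Pe) / Ea
    = (7 - 3) / 0.88
    = 4 / 0.88
    = 4.55 mm/day


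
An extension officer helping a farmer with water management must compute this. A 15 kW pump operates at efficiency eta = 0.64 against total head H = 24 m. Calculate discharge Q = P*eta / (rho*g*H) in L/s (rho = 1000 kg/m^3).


Q = (P * 1000 * eta) / (rho * g * H)
  = (15 * 1000 * 0.64) / (1000 * 9.81 * 24)
  = 9600 / 235440
  = 0.04077 m^3/s = 40.77 L/s


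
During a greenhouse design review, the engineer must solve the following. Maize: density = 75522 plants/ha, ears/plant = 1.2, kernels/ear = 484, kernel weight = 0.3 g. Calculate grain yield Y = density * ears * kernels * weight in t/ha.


Y = density * ears * kernels * kw
  = 75522 * 1.2 * 484 * 0.3 g/ha
  = 13158953.28 g/ha
  = 13158.95 kg/ha = 13.16 t/ha


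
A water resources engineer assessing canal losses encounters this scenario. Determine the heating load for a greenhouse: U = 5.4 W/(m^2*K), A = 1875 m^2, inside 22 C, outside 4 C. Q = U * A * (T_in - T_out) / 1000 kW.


dT = 22 - (4) = 18 K
Q = U * A * dT
  = 5.4 * 1875 * 18
  = 182250 W = 182.25 kW


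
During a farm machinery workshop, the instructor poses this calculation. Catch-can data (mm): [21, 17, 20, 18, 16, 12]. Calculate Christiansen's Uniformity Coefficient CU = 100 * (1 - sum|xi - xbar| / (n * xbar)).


xbar = 104 / 6 = 17.333
sum|xi - xbar| = 14
CU = 100 * (1 - 14 / (6 * 17.333))
   = 100 * (1 - 0.1346)
   = 86.54%


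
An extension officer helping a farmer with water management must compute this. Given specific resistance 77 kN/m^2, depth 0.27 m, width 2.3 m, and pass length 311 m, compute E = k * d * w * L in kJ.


E = k * d * w * L
  = 77 * 0.27 * 2.3 * 311
  = 14871.09 kJ


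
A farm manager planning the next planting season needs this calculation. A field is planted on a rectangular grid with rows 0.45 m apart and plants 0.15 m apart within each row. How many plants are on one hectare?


D = 10000 / (row_sp * plant_sp)
  = 10000 / (0.45 * 0.15)
  = 10000 / 0.0675
  = 148148.15 plants/ha


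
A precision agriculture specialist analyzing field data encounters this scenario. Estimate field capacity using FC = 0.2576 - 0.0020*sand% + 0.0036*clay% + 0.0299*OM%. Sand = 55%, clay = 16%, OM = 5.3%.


FC = 0.2576 - 0.0020*55 + 0.0036*16 + 0.0299*5.3
   = 0.2576 - 0.1100 + 0.0576 + 0.1585
   = 0.3637


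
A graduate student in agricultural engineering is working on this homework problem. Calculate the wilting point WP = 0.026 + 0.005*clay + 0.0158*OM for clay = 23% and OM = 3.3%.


WP = 0.026 + 0.005*23 + 0.0158*3.3
   = 0.026 + 0.1150 + 0.0521
   = 0.1931


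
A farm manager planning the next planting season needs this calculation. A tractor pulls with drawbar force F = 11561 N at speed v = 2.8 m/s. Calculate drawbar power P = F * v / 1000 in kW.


P = F * v / 1000
  = 11561 * 2.8 / 1000
  = 32370.80 / 1000
  = 32.37 kW


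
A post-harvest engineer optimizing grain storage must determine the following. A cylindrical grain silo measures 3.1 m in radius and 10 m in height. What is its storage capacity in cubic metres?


V = pi * r^2 * h
  = pi * 3.1^2 * 10
  = pi * 9.61 * 10
  = 301.91 m^3


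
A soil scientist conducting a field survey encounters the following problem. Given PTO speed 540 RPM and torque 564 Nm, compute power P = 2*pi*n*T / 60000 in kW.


P = 2*pi*n*T / 60000
  = 2*pi * 540 * 564 / 60000
  = 1913606.92 / 60000
  = 31.89 kW


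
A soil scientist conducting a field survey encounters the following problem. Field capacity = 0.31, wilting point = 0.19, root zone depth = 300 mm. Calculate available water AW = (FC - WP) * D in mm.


AW = (FC - WP) * D
   = (0.31 - 0.19) * 300
   = 0.12 * 300
   = 36 mm


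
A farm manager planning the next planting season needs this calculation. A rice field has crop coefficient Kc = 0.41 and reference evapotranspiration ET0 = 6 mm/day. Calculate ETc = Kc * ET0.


ETc = Kc * ET0
    = 0.41 * 6
    = 2.46 mm/day


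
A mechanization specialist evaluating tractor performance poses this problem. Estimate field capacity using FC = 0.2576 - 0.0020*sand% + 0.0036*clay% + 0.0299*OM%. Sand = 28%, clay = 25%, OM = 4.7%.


FC = 0.2576 - 0.0020*28 + 0.0036*25 + 0.0299*4.7
   = 0.2576 - 0.0560 + 0.0900 + 0.1405
   = 0.4321


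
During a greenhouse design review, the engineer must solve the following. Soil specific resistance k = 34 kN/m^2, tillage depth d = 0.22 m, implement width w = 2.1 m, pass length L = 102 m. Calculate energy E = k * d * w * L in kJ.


E = k * d * w * L
  = 34 * 0.22 * 2.1 * 102
  = 1602.22 kJ


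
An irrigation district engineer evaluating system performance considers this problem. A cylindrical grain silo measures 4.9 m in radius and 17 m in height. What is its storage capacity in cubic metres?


V = pi * r^2 * h
  = pi * 4.9^2 * 17
  = pi * 24.01 * 17
  = 1282.30 m^3


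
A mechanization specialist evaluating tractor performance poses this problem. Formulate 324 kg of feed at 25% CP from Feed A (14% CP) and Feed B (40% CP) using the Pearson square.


parts_A = CP_b - target = 40 - 25 = 15
parts_B = target - CP_a = 25 - 14 = 11
total_parts = 15 + 11 = 26
Feed A = 324 * 15 / 26 = 186.92 kg
Feed B = 324 * 11 / 26 = 137.08 kg

186.92 kg


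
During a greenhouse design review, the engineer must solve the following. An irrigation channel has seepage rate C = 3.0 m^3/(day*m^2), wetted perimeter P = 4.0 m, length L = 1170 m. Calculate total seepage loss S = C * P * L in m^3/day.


S = C * P * L
  = 3.0 * 4.0 * 1170
  = 14040 m^3/day


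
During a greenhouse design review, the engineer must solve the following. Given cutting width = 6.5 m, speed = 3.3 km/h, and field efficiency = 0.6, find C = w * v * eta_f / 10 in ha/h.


C = w * v * eta_f / 10
  = 6.5 * 3.3 * 0.6 / 10
  = 12.87 / 10
  = 1.29 ha/h


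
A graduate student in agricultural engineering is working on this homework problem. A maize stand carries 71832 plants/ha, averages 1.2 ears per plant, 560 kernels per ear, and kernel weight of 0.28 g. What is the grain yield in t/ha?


Y = density * ears * kernels * kw
  = 71832 * 1.2 * 560 * 0.28 g/ha
  = 13515909.12 g/ha
  = 13515.91 kg/ha = 13.52 t/ha


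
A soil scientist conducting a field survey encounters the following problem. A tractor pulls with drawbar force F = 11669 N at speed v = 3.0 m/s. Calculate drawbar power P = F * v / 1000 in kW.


P = F * v / 1000
  = 11669 * 3.0 / 1000
  = 35007 / 1000
  = 35.01 kW


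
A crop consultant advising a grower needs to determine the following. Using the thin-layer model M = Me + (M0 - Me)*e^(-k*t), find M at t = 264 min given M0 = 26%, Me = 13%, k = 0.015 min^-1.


M = Me + (M0 - Me) * e^(-k*t)
  = 13 + (26 - 13) * e^(-0.015*264)
  = 13 + 13 * e^(-3.960)
  = 13 + 13 * 0.01906
  = 13 + 0.2478
  = 13.25%


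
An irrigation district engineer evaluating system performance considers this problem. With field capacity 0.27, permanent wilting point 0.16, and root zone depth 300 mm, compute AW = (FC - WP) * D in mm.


AW = (FC - WP) * D
   = (0.27 - 0.16) * 300
   = 0.11 * 300
   = 33 mm


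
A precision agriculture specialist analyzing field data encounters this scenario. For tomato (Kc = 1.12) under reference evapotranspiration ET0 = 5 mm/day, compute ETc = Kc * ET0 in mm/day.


ETc = Kc * ET0
    = 1.12 * 5
    = 5.60 mm/day


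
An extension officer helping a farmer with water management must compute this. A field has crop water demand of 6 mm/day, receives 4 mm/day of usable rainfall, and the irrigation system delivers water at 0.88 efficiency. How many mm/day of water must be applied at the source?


IWR = (ETc - Pe) / Ea
    = (6 - 4) / 0.88
    = 2 / 0.88
    = 2.27 mm/day
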